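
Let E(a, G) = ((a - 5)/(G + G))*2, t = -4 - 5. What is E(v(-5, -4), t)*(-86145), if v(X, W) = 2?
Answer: -28715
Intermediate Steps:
t = -9
E(a, G) = (-5 + a)/G (E(a, G) = ((-5 + a)/((2*G)))*2 = ((-5 + a)*(1/(2*G)))*2 = ((-5 + a)/(2*G))*2 = (-5 + a)/G)
E(v(-5, -4), t)*(-86145) = ((-5 + 2)/(-9))*(-86145) = -1/9*(-3)*(-86145) = (1/3)*(-86145) = -28715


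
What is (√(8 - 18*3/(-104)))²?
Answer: 443/52 ≈ 8.5192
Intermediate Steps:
(√(8 - 18*3/(-104)))² = (√(8 - 54*(-1/104)))² = (√(8 + 27/52))² = (√(443/52))² = (√5759/26)² = 443/52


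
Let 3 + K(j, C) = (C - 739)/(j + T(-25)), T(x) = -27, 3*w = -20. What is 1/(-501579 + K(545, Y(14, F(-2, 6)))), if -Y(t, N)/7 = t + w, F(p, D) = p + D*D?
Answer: -1554/779460799 ≈ -1.9937e-6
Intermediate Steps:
w = -20/3 (w = (⅓)*(-20) = -20/3 ≈ -6.6667)
F(p, D) = p + D²
Y(t, N) = 140/3 - 7*t (Y(t, N) = -7*(t - 20/3) = -7*(-20/3 + t) = 140/3 - 7*t)
K(j, C) = -3 + (-739 + C)/(-27 + j) (K(j, C) = -3 + (C - 739)/(j - 27) = -3 + (-739 + C)/(-27 + j))
1/(-501579 + K(545, Y(14, F(-2, 6)))) = 1/(-501579 + (-658 + (140/3 - 7*14) - 3*545)/(-27 + 545)) = 1/(-501579 + (-658 + (140/3 - 98) - 1635)/518) = 1/(-501579 + (-658 - 154/3 - 1635)/518) = 1/(-501579 + (1/518)*(-7033/3)) = 1/(-501579 - 7033/1554) = 1/(-779460799/1554) = -1554/779460799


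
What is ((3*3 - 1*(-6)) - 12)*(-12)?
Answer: -36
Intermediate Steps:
((3*3 - 1*(-6)) - 12)*(-12) = ((9 + 6) - 12)*(-12) = (15 - 12)*(-12) = 3*(-12) = -36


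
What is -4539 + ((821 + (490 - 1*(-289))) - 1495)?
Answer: -4434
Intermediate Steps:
-4539 + ((821 + (490 - 1*(-289))) - 1495) = -4539 + ((821 + (490 + 289)) - 1495) = -4539 + ((821 + 779) - 1495) = -4539 + (1600 - 1495) = -4539 + 105 = -4434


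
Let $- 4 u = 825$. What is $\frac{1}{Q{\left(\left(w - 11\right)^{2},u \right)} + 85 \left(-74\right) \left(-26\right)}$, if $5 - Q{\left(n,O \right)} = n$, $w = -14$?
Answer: $\frac{1}{162920} \approx 6.138 \cdot 10^{-6}$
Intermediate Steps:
$u = - \frac{825}{4}$ ($u = \left(- \frac{1}{4}\right) 825 = - \frac{825}{4} \approx -206.25$)
$Q{\left(n,O \right)} = 5 - n$
$\frac{1}{Q{\left(\left(w - 11\right)^{2},u \right)} + 85 \left(-74\right) \left(-26\right)} = \frac{1}{\left(5 - \left(-14 - 11\right)^{2}\right) + 85 \left(-74\right) \left(-26\right)} = \frac{1}{\left(5 - \left(-25\right)^{2}\right) - -163540} = \frac{1}{\left(5 - 625\right) + 163540} = \frac{1}{-620 + 163540} = \frac{1}{162920}$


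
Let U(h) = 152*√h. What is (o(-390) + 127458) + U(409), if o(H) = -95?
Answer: 127363 + 152*√409 ≈ 1.3044e+5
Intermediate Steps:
(o(-390) + 127458) + U(409) = (-95 + 127458) + 152*√409 = 127363 + 152*√409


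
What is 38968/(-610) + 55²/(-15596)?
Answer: -304795089/4756780 ≈ -64.076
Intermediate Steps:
38968/(-610) + 55²/(-15596) = 38968*(-1/610) + 3025*(-1/15596) = -19484/305 - 3025/15596 = -304795089/4756780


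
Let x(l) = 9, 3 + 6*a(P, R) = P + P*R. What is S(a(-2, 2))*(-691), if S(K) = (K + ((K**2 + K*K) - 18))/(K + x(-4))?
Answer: 1382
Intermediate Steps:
a(P, R) = -1/2 + P/6 + P*R/6 (a(P, R) = -1/2 + (P + P*R)/6 = -1/2 + (P/6 + P*R/6) = -1/2 + P/6 + P*R/6)
S(K) = (-18 + K + 2*K**2)/(9 + K) (S(K) = (K + ((K**2 + K*K) - 18))/(K + 9) = (K + ((K**2 + K**2) - 18))/(9 + K) = (K + (2*K**2 - 18))/(9 + K) = (K + (-18 + 2*K**2))/(9 + K) = (-18 + K + 2*K**2)/(9 + K))
S(a(-2, 2))*(-691) = ((-18 + (-1/2 + (1/6)*(-2) + (1/6)*(-2)*2) + 2*(-1/2 + (1/6)*(-2) + (1/6)*(-2)*2)**2)/(9 + (-1/2 + (1/6)*(-2) + (1/6)*(-2)*2)))*(-691) = ((-18 + (-1/2 - 1/3 - 2/3) + 2*(-1/2 - 1/3 - 2/3)**2)/(9 + (-1/2 - 1/3 - 2/3)))*(-691) = ((-18 - 3/2 + 2*(-3/2)**2)/(9 - 3/2))*(-691) = ((-18 - 3/2 + 2*(9/4))/(15/2))*(-691) = (2*(-18 - 3/2 + 9/2)/15)*(-691) = ((2/15)*(-15))*(-691) = -2*(-691) = 1382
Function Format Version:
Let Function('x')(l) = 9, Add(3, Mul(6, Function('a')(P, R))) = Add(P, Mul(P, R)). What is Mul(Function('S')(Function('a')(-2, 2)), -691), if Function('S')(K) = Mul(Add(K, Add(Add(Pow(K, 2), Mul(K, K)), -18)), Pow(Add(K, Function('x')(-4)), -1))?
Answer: 1382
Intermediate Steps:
Function('a')(P, R) = Add(Rational(-1, 2), Mul(Rational(1, 6), P), Mul(Rational(1, 6), P, R)) (Function('a')(P, R) = Add(Rational(-1, 2), Mul(Rational(1, 6), Add(P, Mul(P, R)))) = Add(Rational(-1, 2), Add(Mul(Rational(1, 6), P), Mul(Rational(1, 6), P, R))) = Add(Rational(-1, 2), Mul(Rational(1, 6), P), Mul(Rational(1, 6), P, R)))
Function('S')(K) = Mul(Pow(Add(9, K), -1), Add(-18, K, Mul(2, Pow(K, 2)))) (Function('S')(K) = Mul(Add(K, Add(Add(Pow(K, 2), Mul(K, K)), -18)), Pow(Add(K, 9), -1)) = Mul(Add(K, Add(Add(Pow(K, 2), Pow(K, 2)), -18)), Pow(Add(9, K), -1)) = Mul(Add(K, Add(Mul(2, Pow(K, 2)), -18)), Pow(Add(9, K), -1)) = Mul(Add(K, Add(-18, Mul(2, Pow(K, 2)))), Pow(Add(9, K), -1)) = Mul(Add(-18, K, Mul(2, Pow(K, 2))), Pow(Add(9, K), -1)) = Mul(Pow(Add(9, K), -1), Add(-18, K, Mul(2, Pow(K, 2)))))
Mul(Function('S')(Function('a')(-2, 2)), -691) = Mul(Mul(Pow(Add(9, Add(Rational(-1, 2), Mul(Rational(1, 6), -2), Mul(Rational(1, 6), -2, 2))), -1), Add(-18, Add(Rational(-1, 2), Mul(Rational(1, 6), -2), Mul(Rational(1, 6), -2, 2)), Mul(2, Pow(Add(Rational(-1, 2), Mul(Rational(1, 6), -2), Mul(Rational(1, 6), -2, 2)), 2)))), -691) = Mul(Mul(Pow(Add(9, Add(Rational(-1, 2), Rational(-1, 3), Rational(-2, 3))), -1), Add(-18, Add(Rational(-1, 2), Rational(-1, 3), Rational(-2, 3)), Mul(2, Pow(Add(Rational(-1, 2), Rational(-1, 3), Rational(-2, 3)), 2)))), -691) = Mul(Mul(Pow(Add(9, Rational(-3, 2)), -1), Add(-18, Rational(-3, 2), Mul(2, Pow(Rational(-3, 2), 2)))), -691) = Mul(Mul(Pow(Rational(15, 2), -1), Add(-18, Rational(-3, 2), Mul(2, Rational(9, 4)))), -691) = Mul(Mul(Rational(2, 15), Add(-18, Rational(-3, 2), Rational(9, 2))), -691) = Mul(Mul(Rational(2, 15), -15), -691) = Mul(-2, -691) = 1382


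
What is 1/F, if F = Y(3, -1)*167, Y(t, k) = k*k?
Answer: 1/167 ≈ 0.0059880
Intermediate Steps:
Y(t, k) = k**2
F = 167 (F = (-1)**2*167 = 1*167 = 167)
1/F = 1/167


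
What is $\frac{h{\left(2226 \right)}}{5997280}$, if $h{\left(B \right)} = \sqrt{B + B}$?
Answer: $\frac{\sqrt{1113}}{2998640} \approx 1.1126 \cdot 10^{-5}$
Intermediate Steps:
$h{\left(B \right)} = \sqrt{2} \sqrt{B}$ ($h{\left(B \right)} = \sqrt{2 B} = \sqrt{2} \sqrt{B}$)
$\frac{h{\left(2226 \right)}}{5997280} = \frac{\sqrt{2} \sqrt{2226}}{5997280} = 2 \sqrt{1113} \cdot \frac{1}{5997280} = \frac{\sqrt{1113}}{2998640}$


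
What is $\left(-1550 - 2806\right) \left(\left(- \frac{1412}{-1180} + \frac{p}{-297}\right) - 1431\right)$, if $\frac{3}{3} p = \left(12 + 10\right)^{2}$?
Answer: $\frac{5518260176}{885} \approx 6.2353 \cdot 10^{6}$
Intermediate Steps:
$p = 484$ ($p = \left(12 + 10\right)^{2} = 22^{2} = 484$)
$\left(-1550 - 2806\right) \left(\left(- \frac{1412}{-1180} + \frac{p}{-297}\right) - 1431\right) = \left(-1550 - 2806\right) \left(\left(- \frac{1412}{-1180} + \frac{484}{-297}\right) - 1431\right) = - 4356 \left(\left(\left(-1412\right) \left(- \frac{1}{1180}\right) + 484 \left(- \frac{1}{297}\right)\right) - 1431\right) = - 4356 \left(\left(\frac{353}{295} - \frac{44}{27}\right) - 1431\right) = - 4356 \left(- \frac{3449}{7965} - 1431\right) = \left(-4356\right) \left(- \frac{11401364}{7965}\right) = \frac{5518260176}{885}$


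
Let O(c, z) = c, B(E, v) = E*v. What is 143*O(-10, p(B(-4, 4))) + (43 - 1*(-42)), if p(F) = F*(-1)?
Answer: -1345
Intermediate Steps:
p(F) = -F
143*O(-10, p(B(-4, 4))) + (43 - 1*(-42)) = 143*(-10) + (43 - 1*(-42)) = -1430 + (43 + 42) = -1430 + 85 = -1345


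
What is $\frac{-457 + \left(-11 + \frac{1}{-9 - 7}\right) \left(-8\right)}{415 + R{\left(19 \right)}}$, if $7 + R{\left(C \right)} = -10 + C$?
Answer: $- \frac{737}{834} \approx -0.88369$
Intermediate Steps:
$R{\left(C \right)} = -17 + C$ ($R{\left(C \right)} = -7 + \left(-10 + C\right) = -17 + C$)
$\frac{-457 + \left(-11 + \frac{1}{-9 - 7}\right) \left(-8\right)}{415 + R{\left(19 \right)}} = \frac{-457 + \left(-11 + \frac{1}{-9 - 7}\right) \left(-8\right)}{415 + \left(-17 + 19\right)} = \frac{-457 + \left(-11 + \frac{1}{-16}\right) \left(-8\right)}{415 + 2} = \frac{-457 + \left(-11 - \frac{1}{16}\right) \left(-8\right)}{417} = \left(-457 - - \frac{177}{2}\right) \frac{1}{417} = \left(-457 + \frac{177}{2}\right) \frac{1}{417} = \left(- \frac{737}{2}\right) \frac{1}{417} = - \frac{737}{834}$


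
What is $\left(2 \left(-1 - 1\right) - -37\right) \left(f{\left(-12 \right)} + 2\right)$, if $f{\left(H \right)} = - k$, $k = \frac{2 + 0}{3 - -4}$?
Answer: $\frac{396}{7} \approx 56.571$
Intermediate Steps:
$k = \frac{2}{7}$ ($k = \frac{2}{3 + \left(-1 + 5\right)} = \frac{2}{3 + 4} = \frac{2}{7} \approx 0.28571$)
$f{\left(H \right)} = - \frac{2}{7}$ ($f{\left(H \right)} = \left(-1\right) \frac{2}{7} = - \frac{2}{7}$)
$\left(2 \left(-1 - 1\right) - -37\right) \left(f{\left(-12 \right)} + 2\right) = \left(2 \left(-1 - 1\right) - -37\right) \left(- \frac{2}{7} + 2\right) = \left(2 \left(-2\right) + 37\right) \frac{12}{7} = \left(-4 + 37\right) \frac{12}{7} = 33 \cdot \frac{12}{7} = \frac{396}{7}$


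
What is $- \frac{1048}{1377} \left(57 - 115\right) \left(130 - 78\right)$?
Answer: $\frac{3160768}{1377} \approx 2295.4$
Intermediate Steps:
$- \frac{1048}{1377} \left(57 - 115\right) \left(130 - 78\right) = \left(-1048\right) \frac{1}{1377} \left(\left(-58\right) 52\right) = \left(- \frac{1048}{1377}\right) \left(-3016\right) = \frac{3160768}{1377}$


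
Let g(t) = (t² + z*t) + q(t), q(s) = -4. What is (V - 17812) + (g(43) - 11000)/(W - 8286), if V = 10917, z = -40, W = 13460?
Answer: -35685605/5174 ≈ -6897.1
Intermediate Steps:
g(t) = -4 + t² - 40*t (g(t) = (t² - 40*t) - 4 = -4 + t² - 40*t)
(V - 17812) + (g(43) - 11000)/(W - 8286) = (10917 - 17812) + ((-4 + 43² - 40*43) - 11000)/(13460 - 8286) = -6895 + ((-4 + 1849 - 1720) - 11000)/5174 = -6895 + (125 - 11000)*(1/5174) = -6895 - 10875*1/5174 = -6895 - 10875/5174 = -35685605/5174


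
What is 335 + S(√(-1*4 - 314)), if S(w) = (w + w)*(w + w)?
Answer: -937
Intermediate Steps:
S(w) = 4*w² (S(w) = (2*w)*(2*w) = 4*w²)
335 + S(√(-1*4 - 314)) = 335 + 4*(√(-1*4 - 314))² = 335 + 4*(√(-4 - 314))² = 335 + 4*(√(-318))² = 335 + 4*(I*√318)² = 335 + 4*(-318) = 335 - 1272 = -937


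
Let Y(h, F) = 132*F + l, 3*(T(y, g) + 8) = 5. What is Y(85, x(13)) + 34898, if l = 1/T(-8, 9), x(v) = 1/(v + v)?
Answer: 8621021/247 ≈ 34903.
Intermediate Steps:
T(y, g) = -19/3 (T(y, g) = -8 + (⅓)*5 = -8 + 5/3 = -19/3)
x(v) = 1/(2*v)
l = -3/19 (l = 1/(-19/3) = -3/19 ≈ -0.15789)
Y(h, F) = -3/19 + 132*F (Y(h, F) = 132*F - 3/19 = -3/19 + 132*F)
Y(85, x(13)) + 34898 = (-3/19 + 132*((½)/13)) + 34898 = (-3/19 + 132*((½)*(1/13))) + 34898 = (-3/19 + 132*(1/26)) + 34898 = (-3/19 + 66/13) + 34898 = 1215/247 + 34898 = 8621021/247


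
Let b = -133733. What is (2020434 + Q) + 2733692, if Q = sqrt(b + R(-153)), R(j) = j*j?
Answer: 4754126 + 2*I*sqrt(27581) ≈ 4.7541e+6 + 332.15*I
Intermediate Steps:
R(j) = j**2
Q = 2*I*sqrt(27581) (Q = sqrt(-133733 + (-153)**2) = sqrt(-133733 + 23409) = sqrt(-110324) = 2*I*sqrt(27581) ≈ 332.15*I)
(2020434 + Q) + 2733692 = (2020434 + 2*I*sqrt(27581)) + 2733692 = 4754126 + 2*I*sqrt(27581)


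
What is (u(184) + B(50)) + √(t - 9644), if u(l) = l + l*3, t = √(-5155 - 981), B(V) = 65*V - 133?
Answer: 3853 + √(-9644 + 2*I*√1534) ≈ 3853.4 + 98.205*I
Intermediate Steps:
B(V) = -133 + 65*V
t = 2*I*√1534 (t = √(-6136) = 2*I*√1534 ≈ 78.333*I)
u(l) = 4*l (u(l) = l + 3*l = 4*l)
(u(184) + B(50)) + √(t - 9644) = (4*184 + (-133 + 65*50)) + √(2*I*√1534 - 9644) = (736 + (-133 + 3250)) + √(-9644 + 2*I*√1534) = (736 + 3117) + √(-9644 + 2*I*√1534) = 3853 + √(-9644 + 2*I*√1534)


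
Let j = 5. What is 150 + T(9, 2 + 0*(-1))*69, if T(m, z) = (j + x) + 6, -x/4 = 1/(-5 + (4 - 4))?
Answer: 4821/5 ≈ 964.20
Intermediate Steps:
x = 4/5 (x = -4/(-5 + (4 - 4)) = -4/(-5 + 0) = -4/(-5) = -4*(-1/5) = 4/5 ≈ 0.80000)
T(m, z) = 59/5 (T(m, z) = (5 + 4/5) + 6 = 29/5 + 6 = 59/5)
150 + T(9, 2 + 0*(-1))*69 = 150 + (59/5)*69 = 150 + 4071/5 = 4821/5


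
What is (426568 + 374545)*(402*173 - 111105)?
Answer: -33293455167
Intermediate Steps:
(426568 + 374545)*(402*173 - 111105) = 801113*(69546 - 111105) = 801113*(-41559) = -33293455167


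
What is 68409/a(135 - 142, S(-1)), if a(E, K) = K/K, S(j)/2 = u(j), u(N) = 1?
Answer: 68409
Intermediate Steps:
S(j) = 2 (S(j) = 2*1 = 2)
a(E, K) = 1
68409/a(135 - 142, S(-1)) = 68409/1 = 68409*1 = 68409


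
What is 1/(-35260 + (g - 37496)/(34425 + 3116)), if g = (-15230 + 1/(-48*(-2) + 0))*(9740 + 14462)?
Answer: -1801968/81231809467 ≈ -2.2183e-5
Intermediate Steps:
g = -17692617979/48 (g = (-15230 + 1/(96 + 0))*24202 = (-15230 + 1/96)*24202 = -1462079/96*24202 = -17692617979/48 ≈ -3.6860e+8)
1/(-35260 + (g - 37496)/(34425 + 3116)) = 1/(-35260 + (-17692617979/48 - 37496)/(34425 + 3116)) = 1/(-35260 - 17694417787/48/37541) = 1/(-35260 - 17694417787/48*1/37541) = 1/(-35260 - 17694417787/1801968) = 1/(-81231809467/1801968) = -1801968/81231809467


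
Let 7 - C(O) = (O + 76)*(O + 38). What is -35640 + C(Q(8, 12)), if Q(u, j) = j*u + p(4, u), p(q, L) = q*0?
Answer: -58681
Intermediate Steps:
p(q, L) = 0
Q(u, j) = j*u (Q(u, j) = j*u + 0 = j*u)
C(O) = 7 - (38 + O)*(76 + O) (C(O) = 7 - (O + 76)*(O + 38) = 7 - (76 + O)*(38 + O) = 7 - (38 + O)*(76 + O))
-35640 + C(Q(8, 12)) = -35640 + (-2881 - (12*8)² - 1368*8) = -35640 + (-2881 - 1*96² - 114*96) = -35640 + (-2881 - 1*9216 - 10944) = -35640 + (-2881 - 9216 - 10944) = -35640 - 23041 = -58681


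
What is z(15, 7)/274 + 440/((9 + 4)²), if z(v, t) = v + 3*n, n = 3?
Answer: 62308/23153 ≈ 2.6911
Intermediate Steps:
z(v, t) = 9 + v (z(v, t) = v + 3*3 = v + 9 = 9 + v)
z(15, 7)/274 + 440/((9 + 4)²) = (9 + 15)/274 + 440/((9 + 4)²) = 24*(1/274) + 440/(13²) = 12/137 + 440/169 = 62308/23153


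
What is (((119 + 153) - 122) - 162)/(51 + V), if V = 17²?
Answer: -3/85 ≈ -0.035294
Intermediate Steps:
V = 289
(((119 + 153) - 122) - 162)/(51 + V) = (((119 + 153) - 122) - 162)/(51 + 289) = ((272 - 122) - 162)/340 = (150 - 162)*(1/340) = -12*1/340 = -3/85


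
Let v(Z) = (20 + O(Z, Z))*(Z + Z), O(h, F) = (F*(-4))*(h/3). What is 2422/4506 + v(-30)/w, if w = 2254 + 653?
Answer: 6038251/242573 ≈ 24.893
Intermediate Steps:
O(h, F) = -4*F*h/3 (O(h, F) = (-4*F)*(h*(1/3)) = (-4*F)*(h/3) = -4*F*h/3)
w = 2907
v(Z) = 2*Z*(20 - 4*Z**2/3) (v(Z) = (20 - 4*Z*Z/3)*(Z + Z) = (20 - 4*Z**2/3)*(2*Z) = 2*Z*(20 - 4*Z**2/3))
2422/4506 + v(-30)/w = 2422/4506 + ((8/3)*(-30)*(15 - 1*(-30)**2))/2907 = 2422*(1/4506) + ((8/3)*(-30)*(15 - 1*900))*(1/2907) = 1211/2253 + ((8/3)*(-30)*(15 - 900))*(1/2907) = 1211/2253 + ((8/3)*(-30)*(-885))*(1/2907) = 1211/2253 + 70800*(1/2907) = 1211/2253 + 23600/969 = 6038251/242573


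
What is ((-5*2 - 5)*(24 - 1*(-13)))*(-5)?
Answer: 2775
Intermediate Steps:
((-5*2 - 5)*(24 - 1*(-13)))*(-5) = ((-10 - 5)*(24 + 13))*(-5) = -15*37*(-5) = -555*(-5) = 2775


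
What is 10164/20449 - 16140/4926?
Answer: -385646/138749 ≈ -2.7794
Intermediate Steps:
10164/20449 - 16140/4926 = 10164*(1/20449) - 16140*1/4926 = 84/169 - 2690/821 = -385646/138749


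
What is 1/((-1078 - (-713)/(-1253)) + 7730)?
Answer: 1253/8334243 ≈ 0.00015034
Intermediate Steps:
1/((-1078 - (-713)/(-1253)) + 7730) = 1/((-1078 - (-713)*(-1)/1253) + 7730) = 1/((-1078 - 1*713/1253) + 7730) = 1/((-1078 - 713/1253) + 7730) = 1/(-1351447/1253 + 7730) = 1/(8334243/1253) = 1253/8334243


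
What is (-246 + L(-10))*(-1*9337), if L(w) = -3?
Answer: 2324913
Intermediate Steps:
(-246 + L(-10))*(-1*9337) = (-246 - 3)*(-1*9337) = -249*(-9337) = 2324913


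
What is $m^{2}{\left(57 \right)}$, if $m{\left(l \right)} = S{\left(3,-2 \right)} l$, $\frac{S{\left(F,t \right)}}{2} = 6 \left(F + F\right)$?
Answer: $16842816$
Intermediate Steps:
$S{\left(F,t \right)} = 24 F$ ($S{\left(F,t \right)} = 2 \cdot 6 \left(F + F\right) = 2 \cdot 6 \cdot 2 F = 2 \cdot 12 F = 24 F$)
$m{\left(l \right)} = 72 l$ ($m{\left(l \right)} = 24 \cdot 3 l = 72 l$)
$m^{2}{\left(57 \right)} = \left(72 \cdot 57\right)^{2} = 4104^{2} = 16842816$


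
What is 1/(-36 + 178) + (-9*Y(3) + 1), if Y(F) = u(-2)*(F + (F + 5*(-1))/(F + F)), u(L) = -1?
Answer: 3551/142 ≈ 25.007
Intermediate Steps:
Y(F) = -F - (-5 + F)/(2*F) (Y(F) = -(F + (F + 5*(-1))/(F + F)) = -(F + (F - 5)/((2*F))) = -(F + (-5 + F)*(1/(2*F))) = -(F + (-5 + F)/(2*F)) = -F - (-5 + F)/(2*F))
1/(-36 + 178) + (-9*Y(3) + 1) = 1/(-36 + 178) + (-9*(-1/2 - 1*3 + (5/2)/3) + 1) = 1/142 + (-9*(-1/2 - 3 + (5/2)*(1/3)) + 1) = 1/142 + (-9*(-1/2 - 3 + 5/6) + 1) = 1/142 + (-9*(-8/3) + 1) = 1/142 + (24 + 1) = 1/142 + 25 = 3551/142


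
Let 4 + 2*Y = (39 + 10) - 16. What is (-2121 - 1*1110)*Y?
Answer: -93699/2 ≈ -46850.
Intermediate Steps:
Y = 29/2 (Y = -2 + ((39 + 10) - 16)/2 = -2 + (49 - 16)/2 = -2 + (1/2)*33 = -2 + 33/2 = 29/2 ≈ 14.500)
(-2121 - 1*1110)*Y = (-2121 - 1*1110)*(29/2) = (-2121 - 1110)*(29/2) = -3231*29/2 = -93699/2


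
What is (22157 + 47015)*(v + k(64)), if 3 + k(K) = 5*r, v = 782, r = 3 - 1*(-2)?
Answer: 55614288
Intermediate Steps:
r = 5 (r = 3 + 2 = 5)
k(K) = 22 (k(K) = -3 + 5*5 = -3 + 25 = 22)
(22157 + 47015)*(v + k(64)) = (22157 + 47015)*(782 + 22) = 69172*804 = 55614288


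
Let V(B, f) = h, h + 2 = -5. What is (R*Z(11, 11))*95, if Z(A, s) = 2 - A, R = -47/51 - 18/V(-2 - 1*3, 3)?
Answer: -167865/119 ≈ -1410.6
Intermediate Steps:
h = -7 (h = -2 - 5 = -7)
V(B, f) = -7
R = 589/357 (R = -47/51 - 18/(-7) = -47*1/51 - 18*(-⅐) = -47/51 + 18/7 = 589/357 ≈ 1.6499)
(R*Z(11, 11))*95 = (589*(2 - 1*11)/357)*95 = (589*(2 - 11)/357)*95 = ((589/357)*(-9))*95 = -1767/119*95 = -167865/119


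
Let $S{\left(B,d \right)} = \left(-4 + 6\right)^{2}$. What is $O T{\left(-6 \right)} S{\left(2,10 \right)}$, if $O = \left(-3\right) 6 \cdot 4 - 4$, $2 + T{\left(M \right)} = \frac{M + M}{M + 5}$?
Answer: $-3040$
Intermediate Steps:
$S{\left(B,d \right)} = 4$ ($S{\left(B,d \right)} = 2^{2} = 4$)
$T{\left(M \right)} = -2 + \frac{2 M}{5 + M}$ ($T{\left(M \right)} = -2 + \frac{M + M}{M + 5} = -2 + \frac{2 M}{5 + M}$)
$O = -76$ ($O = \left(-18\right) 4 - 4 = -72 - 4 = -76$)
$O T{\left(-6 \right)} S{\left(2,10 \right)} = - 76 \left(- \frac{10}{5 - 6}\right) 4 = - 76 \left(- \frac{10}{-1}\right) 4 = - 76 \left(\left(-10\right) \left(-1\right)\right) 4 = \left(-76\right) 10 \cdot 4 = \left(-760\right) 4 = -3040$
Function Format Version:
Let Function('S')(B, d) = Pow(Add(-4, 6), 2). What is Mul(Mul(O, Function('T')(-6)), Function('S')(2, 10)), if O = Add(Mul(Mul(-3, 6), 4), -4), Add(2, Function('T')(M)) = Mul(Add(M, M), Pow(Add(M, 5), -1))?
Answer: -3040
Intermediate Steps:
Function('S')(B, d) = 4 (Function('S')(B, d) = Pow(2, 2) = 4)
Function('T')(M) = Add(-2, Mul(2, M, Pow(Add(5, M), -1))) (Function('T')(M) = Add(-2, Mul(Add(M, M), Pow(Add(M, 5), -1))) = Add(-2, Mul(Mul(2, M), Pow(Add(5, M), -1))) = Add(-2, Mul(2, M, Pow(Add(5, M), -1))))
O = -76 (O = Add(Mul(-18, 4), -4) = Add(-72, -4) = -76)
Mul(Mul(O, Function('T')(-6)), Function('S')(2, 10)) = Mul(Mul(-76, Mul(-10, Pow(Add(5, -6), -1))), 4) = Mul(Mul(-76, Mul(-10, Pow(-1, -1))), 4) = Mul(Mul(-76, Mul(-10, -1)), 4) = Mul(Mul(-76, 10), 4) = Mul(-760, 4) = -3040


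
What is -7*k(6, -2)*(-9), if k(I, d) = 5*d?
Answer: -630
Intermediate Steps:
-7*k(6, -2)*(-9) = -35*(-2)*(-9) = -7*(-10)*(-9) = 70*(-9) = -630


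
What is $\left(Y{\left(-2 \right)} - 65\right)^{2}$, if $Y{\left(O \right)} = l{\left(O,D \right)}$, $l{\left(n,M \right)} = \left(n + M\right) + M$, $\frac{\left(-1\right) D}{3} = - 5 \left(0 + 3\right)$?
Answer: $529$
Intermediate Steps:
$D = 45$ ($D = - 3 \left(- 5 \left(0 + 3\right)\right) = - 3 \left(\left(-5\right) 3\right) = \left(-3\right) \left(-15\right) = 45$)
$l{\left(n,M \right)} = n + 2 M$ ($l{\left(n,M \right)} = \left(M + n\right) + M = n + 2 M$)
$Y{\left(O \right)} = 90 + O$ ($Y{\left(O \right)} = O + 2 \cdot 45 = O + 90 = 90 + O$)
$\left(Y{\left(-2 \right)} - 65\right)^{2} = \left(\left(90 - 2\right) - 65\right)^{2} = \left(88 - 65\right)^{2} = 23^{2} = 529$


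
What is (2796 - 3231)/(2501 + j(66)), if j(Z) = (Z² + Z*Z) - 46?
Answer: -435/11167 ≈ -0.038954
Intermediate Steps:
j(Z) = -46 + 2*Z² (j(Z) = (Z² + Z²) - 46 = 2*Z² - 46 = -46 + 2*Z²)
(2796 - 3231)/(2501 + j(66)) = (2796 - 3231)/(2501 + (-46 + 2*66²)) = -435/(2501 + (-46 + 2*4356)) = -435/(2501 + (-46 + 8712)) = -435/(2501 + 8666) = -435/11167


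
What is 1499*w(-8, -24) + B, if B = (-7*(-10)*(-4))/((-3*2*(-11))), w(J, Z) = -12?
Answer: -593744/33 ≈ -17992.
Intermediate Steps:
B = -140/33 (B = (70*(-4))/((-6*(-11))) = -280/66 = -280*1/66 = -140/33 ≈ -4.2424)
1499*w(-8, -24) + B = 1499*(-12) - 140/33 = -17988 - 140/33 = -593744/33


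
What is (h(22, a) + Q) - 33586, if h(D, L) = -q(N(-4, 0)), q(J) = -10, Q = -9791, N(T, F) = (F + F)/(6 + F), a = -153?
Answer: -43367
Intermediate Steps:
N(T, F) = 2*F/(6 + F) (N(T, F) = (2*F)/(6 + F) = 2*F/(6 + F))
h(D, L) = 10 (h(D, L) = -1*(-10) = 10)
(h(22, a) + Q) - 33586 = (10 - 9791) - 33586 = -9781 - 33586 = -43367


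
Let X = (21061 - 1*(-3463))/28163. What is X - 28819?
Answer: -811604973/28163 ≈ -28818.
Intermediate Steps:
X = 24524/28163 (X = (21061 + 3463)*(1/28163) = 24524*(1/28163) = 24524/28163 ≈ 0.87079)
X - 28819 = 24524/28163 - 28819 = -811604973/28163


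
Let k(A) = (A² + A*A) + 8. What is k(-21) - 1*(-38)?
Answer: 928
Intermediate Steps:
k(A) = 8 + 2*A² (k(A) = (A² + A²) + 8 = 2*A² + 8 = 8 + 2*A²)
k(-21) - 1*(-38) = (8 + 2*(-21)²) - 1*(-38) = (8 + 2*441) + 38 = (8 + 882) + 38 = 890 + 38 = 928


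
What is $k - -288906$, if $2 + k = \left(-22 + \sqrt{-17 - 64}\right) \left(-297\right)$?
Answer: $295438 - 2673 i \approx 2.9544 \cdot 10^{5} - 2673.0 i$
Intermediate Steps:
$k = 6532 - 2673 i$ ($k = -2 + \left(-22 + \sqrt{-17 - 64}\right) \left(-297\right) = -2 + \left(-22 + \sqrt{-81}\right) \left(-297\right) = -2 + \left(-22 + 9 i\right) \left(-297\right) = -2 + \left(6534 - 2673 i\right) = 6532 - 2673 i \approx 6532.0 - 2673.0 i$)
$k - -288906 = \left(6532 - 2673 i\right) - -288906 = \left(6532 - 2673 i\right) + 288906 = 295438 - 2673 i$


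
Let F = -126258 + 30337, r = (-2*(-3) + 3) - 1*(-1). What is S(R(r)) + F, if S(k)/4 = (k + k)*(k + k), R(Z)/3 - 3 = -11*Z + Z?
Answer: 1258975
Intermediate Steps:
r = 10 (r = (6 + 3) + 1 = 9 + 1 = 10)
R(Z) = 9 - 30*Z (R(Z) = 9 + 3*(-11*Z + Z) = 9 + 3*(-10*Z) = 9 - 30*Z)
S(k) = 16*k² (S(k) = 4*((k + k)*(k + k)) = 4*((2*k)*(2*k)) = 4*(4*k²) = 16*k²)
F = -95921
S(R(r)) + F = 16*(9 - 30*10)² - 95921 = 16*(9 - 300)² - 95921 = 16*(-291)² - 95921 = 16*84681 - 95921 = 1354896 - 95921 = 1258975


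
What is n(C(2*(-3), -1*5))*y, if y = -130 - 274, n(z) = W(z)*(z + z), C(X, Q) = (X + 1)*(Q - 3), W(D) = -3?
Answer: 96960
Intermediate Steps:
C(X, Q) = (1 + X)*(-3 + Q)
n(z) = -6*z (n(z) = -3*(z + z) = -6*z)
y = -404
n(C(2*(-3), -1*5))*y = -6*(-3 - 1*5 - 6*(-3) + (-1*5)*(2*(-3)))*(-404) = -6*(-3 - 5 - 3*(-6) - 5*(-6))*(-404) = -6*(-3 - 5 + 18 + 30)*(-404) = -6*40*(-404) = -240*(-404) = 96960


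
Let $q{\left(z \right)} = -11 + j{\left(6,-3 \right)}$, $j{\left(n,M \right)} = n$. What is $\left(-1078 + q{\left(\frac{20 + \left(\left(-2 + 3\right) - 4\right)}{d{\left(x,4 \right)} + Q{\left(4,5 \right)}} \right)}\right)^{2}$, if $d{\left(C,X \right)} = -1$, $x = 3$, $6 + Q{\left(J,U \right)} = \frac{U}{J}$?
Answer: $1172889$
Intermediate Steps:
$Q{\left(J,U \right)} = -6 + \frac{U}{J}$
$q{\left(z \right)} = -5$ ($q{\left(z \right)} = -11 + 6 = -5$)
$\left(-1078 + q{\left(\frac{20 + \left(\left(-2 + 3\right) - 4\right)}{d{\left(x,4 \right)} + Q{\left(4,5 \right)}} \right)}\right)^{2} = \left(-1078 - 5\right)^{2} = \left(-1083\right)^{2} = 1172889$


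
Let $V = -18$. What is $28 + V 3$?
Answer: $-26$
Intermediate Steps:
$28 + V 3 = 28 - 54 = -26$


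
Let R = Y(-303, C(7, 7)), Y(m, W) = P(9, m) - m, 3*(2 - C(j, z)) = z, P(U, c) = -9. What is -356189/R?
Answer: -356189/294 ≈ -1211.5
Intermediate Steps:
C(j, z) = 2 - z/3
Y(m, W) = -9 - m
R = 294 (R = -9 - 1*(-303) = -9 + 303 = 294)
-356189/R = -356189/294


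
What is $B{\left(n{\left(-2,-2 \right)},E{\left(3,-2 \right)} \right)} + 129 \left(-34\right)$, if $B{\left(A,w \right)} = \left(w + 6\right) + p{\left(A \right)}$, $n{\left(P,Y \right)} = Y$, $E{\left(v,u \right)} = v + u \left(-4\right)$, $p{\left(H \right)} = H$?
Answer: $-4371$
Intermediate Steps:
$E{\left(v,u \right)} = v - 4 u$
$B{\left(A,w \right)} = 6 + A + w$ ($B{\left(A,w \right)} = \left(w + 6\right) + A = \left(6 + w\right) + A = 6 + A + w$)
$B{\left(n{\left(-2,-2 \right)},E{\left(3,-2 \right)} \right)} + 129 \left(-34\right) = \left(6 - 2 + \left(3 - -8\right)\right) + 129 \left(-34\right) = \left(6 - 2 + \left(3 + 8\right)\right) - 4386 = \left(6 - 2 + 11\right) - 4386 = 15 - 4386 = -4371$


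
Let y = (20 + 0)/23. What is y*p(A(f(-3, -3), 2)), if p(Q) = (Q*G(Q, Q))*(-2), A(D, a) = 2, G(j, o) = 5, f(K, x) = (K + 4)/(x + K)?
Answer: -400/23 ≈ -17.391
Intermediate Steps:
f(K, x) = (4 + K)/(K + x)
p(Q) = -10*Q (p(Q) = (Q*5)*(-2) = (5*Q)*(-2) = -10*Q)
y = 20/23 (y = 20*(1/23) = 20/23 ≈ 0.86957)
y*p(A(f(-3, -3), 2)) = 20*(-10*2)/23 = (20/23)*(-20) = -400/23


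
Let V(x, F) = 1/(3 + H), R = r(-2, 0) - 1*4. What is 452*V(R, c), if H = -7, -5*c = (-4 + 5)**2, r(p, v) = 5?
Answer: -113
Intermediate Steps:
c = -1/5 (c = -(-4 + 5)**2/5 = -1/5*1**2 = -1/5*1 = -1/5 ≈ -0.20000)
R = 1 (R = 5 - 1*4 = 5 - 4 = 1)
V(x, F) = -1/4 (V(x, F) = 1/(3 - 7) = 1/(-4) = -1/4)
452*V(R, c) = 452*(-1/4) = -113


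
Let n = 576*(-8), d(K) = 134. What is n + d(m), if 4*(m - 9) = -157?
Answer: -4474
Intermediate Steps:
m = -121/4 (m = 9 + (¼)*(-157) = 9 - 157/4 = -121/4 ≈ -30.250)
n = -4608
n + d(m) = -4608 + 134 = -4474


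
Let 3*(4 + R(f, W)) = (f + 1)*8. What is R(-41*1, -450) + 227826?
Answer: 683146/3 ≈ 2.2772e+5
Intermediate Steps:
R(f, W) = -4/3 + 8*f/3 (R(f, W) = -4 + ((f + 1)*8)/3 = -4 + ((1 + f)*8)/3 = -4 + (8 + 8*f)/3 = -4 + (8/3 + 8*f/3) = -4/3 + 8*f/3)
R(-41*1, -450) + 227826 = (-4/3 + 8*(-41*1)/3) + 227826 = (-4/3 + (8/3)*(-41)) + 227826 = (-4/3 - 328/3) + 227826 = -332/3 + 227826 = 683146/3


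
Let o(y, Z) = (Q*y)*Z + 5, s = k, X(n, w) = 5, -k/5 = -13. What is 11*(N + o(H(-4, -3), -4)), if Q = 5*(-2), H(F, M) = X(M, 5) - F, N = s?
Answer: 4730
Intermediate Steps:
k = 65 (k = -5*(-13) = 65)
s = 65
N = 65
H(F, M) = 5 - F
Q = -10
o(y, Z) = 5 - 10*Z*y (o(y, Z) = (-10*y)*Z + 5 = -10*Z*y + 5 = 5 - 10*Z*y)
11*(N + o(H(-4, -3), -4)) = 11*(65 + (5 - 10*(-4)*(5 - 1*(-4)))) = 11*(65 + (5 - 10*(-4)*(5 + 4))) = 11*(65 + (5 - 10*(-4)*9)) = 11*(65 + (5 + 360)) = 11*(65 + 365) = 11*430 = 4730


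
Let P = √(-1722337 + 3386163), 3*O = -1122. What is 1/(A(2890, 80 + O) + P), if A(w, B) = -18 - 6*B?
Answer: 873/692345 - √1663826/1384690 ≈ 0.00032939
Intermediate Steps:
O = -374 (O = (⅓)*(-1122) = -374)
P = √1663826 ≈ 1289.9
1/(A(2890, 80 + O) + P) = 1/((-18 - 6*(80 - 374)) + √1663826) = 1/((-18 - 6*(-294)) + √1663826) = 1/((-18 + 1764) + √1663826) = 1/(1746 + √1663826)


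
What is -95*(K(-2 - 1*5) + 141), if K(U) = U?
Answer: -12730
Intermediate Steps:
-95*(K(-2 - 1*5) + 141) = -95*((-2 - 1*5) + 141) = -95*((-2 - 5) + 141) = -95*(-7 + 141) = -95*134 = -12730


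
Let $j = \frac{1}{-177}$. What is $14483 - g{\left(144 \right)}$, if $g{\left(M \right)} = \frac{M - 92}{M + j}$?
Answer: $\frac{369119017}{25487} \approx 14483.0$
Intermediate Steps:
$j = - \frac{1}{177} \approx -0.0056497$
$g{\left(M \right)} = \frac{-92 + M}{- \frac{1}{177} + M}$ ($g{\left(M \right)} = \frac{M - 92}{M - \frac{1}{177}} = \frac{-92 + M}{- \frac{1}{177} + M}$)
$14483 - g{\left(144 \right)} = 14483 - \frac{177 \left(-92 + 144\right)}{-1 + 177 \cdot 144} = 14483 - 177 \frac{1}{-1 + 25488} \cdot 52 = 14483 - 177 \cdot \frac{1}{25487} \cdot 52 = 14483 - \frac{9204}{25487} = \frac{369119017}{25487}$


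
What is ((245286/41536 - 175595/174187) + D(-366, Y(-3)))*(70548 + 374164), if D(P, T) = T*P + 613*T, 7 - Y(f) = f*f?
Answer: -98355655316073547/452189452 ≈ -2.1751e+8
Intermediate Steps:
Y(f) = 7 - f**2 (Y(f) = 7 - f*f = 7 - f**2)
D(P, T) = 613*T + P*T (D(P, T) = P*T + 613*T = 613*T + P*T)
((245286/41536 - 175595/174187) + D(-366, Y(-3)))*(70548 + 374164) = ((245286/41536 - 175595/174187) + (7 - 1*(-3)**2)*(613 - 366))*(70548 + 374164) = ((245286*(1/41536) - 175595*1/174187) + (7 - 1*9)*247)*444712 = ((122643/20768 - 175595/174187) + (7 - 9)*247)*444712 = (17716059281/3617515616 - 2*247)*444712 = (17716059281/3617515616 - 494)*444712 = -1769336655023/3617515616*444712 = -98355655316073547/452189452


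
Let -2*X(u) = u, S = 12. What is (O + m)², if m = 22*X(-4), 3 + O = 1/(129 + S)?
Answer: 33431524/19881 ≈ 1681.6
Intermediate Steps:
X(u) = -u/2
O = -422/141 (O = -3 + 1/(129 + 12) = -3 + 1/141 = -422/141 ≈ -2.9929)
m = 44 (m = 22*(-½*(-4)) = 22*2 = 44)
(O + m)² = (-422/141 + 44)² = (5782/141)² = 33431524/19881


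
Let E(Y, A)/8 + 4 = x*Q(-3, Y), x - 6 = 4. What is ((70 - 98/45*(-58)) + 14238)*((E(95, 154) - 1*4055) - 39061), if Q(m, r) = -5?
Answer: -9428780704/15 ≈ -6.2859e+8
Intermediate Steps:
x = 10 (x = 6 + 4 = 10)
E(Y, A) = -432 (E(Y, A) = -32 + 8*(10*(-5)) = -32 + 8*(-50) = -32 - 400 = -432)
((70 - 98/45*(-58)) + 14238)*((E(95, 154) - 1*4055) - 39061) = ((70 - 98/45*(-58)) + 14238)*((-432 - 1*4055) - 39061) = ((70 - 98*1/45*(-58)) + 14238)*((-432 - 4055) - 39061) = ((70 - 98/45*(-58)) + 14238)*(-4487 - 39061) = ((70 + 5684/45) + 14238)*(-43548) = (8834/45 + 14238)*(-43548) = (649544/45)*(-43548) = -9428780704/15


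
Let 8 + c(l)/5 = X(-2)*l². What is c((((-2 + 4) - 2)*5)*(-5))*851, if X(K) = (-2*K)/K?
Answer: -34040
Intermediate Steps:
X(K) = -2
c(l) = -40 - 10*l² (c(l) = -40 + 5*(-2*l²) = -40 - 10*l²)
c((((-2 + 4) - 2)*5)*(-5))*851 = (-40 - 10*625*((-2 + 4) - 2)²)*851 = (-40 - 10*625*(2 - 2)²)*851 = (-40 - 10*((0*5)*(-5))²)*851 = (-40 - 10*(0*(-5))²)*851 = (-40 - 10*0²)*851 = (-40 - 10*0)*851 = (-40 + 0)*851 = -40*851 = -34040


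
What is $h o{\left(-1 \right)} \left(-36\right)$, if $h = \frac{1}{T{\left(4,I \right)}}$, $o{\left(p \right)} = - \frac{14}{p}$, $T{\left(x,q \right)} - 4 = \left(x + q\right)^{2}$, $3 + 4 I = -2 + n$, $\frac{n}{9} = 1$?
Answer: $- \frac{504}{29} \approx -17.379$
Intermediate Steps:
$n = 9$ ($n = 9 \cdot 1 = 9$)
$I = 1$ ($I = - \frac{3}{4} + \frac{-2 + 9}{4} = - \frac{3}{4} + \frac{1}{4} \cdot 7 = - \frac{3}{4} + \frac{7}{4} = 1$)
$T{\left(x,q \right)} = 4 + \left(q + x\right)^{2}$ ($T{\left(x,q \right)} = 4 + \left(x + q\right)^{2} = 4 + \left(q + x\right)^{2}$)
$h = \frac{1}{29}$ ($h = \frac{1}{4 + \left(1 + 4\right)^{2}} = \frac{1}{4 + 5^{2}} = \frac{1}{4 + 25} = \frac{1}{29} \approx 0.034483$)
$h o{\left(-1 \right)} \left(-36\right) = \frac{\left(-14\right) \frac{1}{-1}}{29} \left(-36\right) = \frac{\left(-14\right) \left(-1\right)}{29} \left(-36\right) = \frac{1}{29} \cdot 14 \left(-36\right) = \frac{14}{29} \left(-36\right) = - \frac{504}{29}$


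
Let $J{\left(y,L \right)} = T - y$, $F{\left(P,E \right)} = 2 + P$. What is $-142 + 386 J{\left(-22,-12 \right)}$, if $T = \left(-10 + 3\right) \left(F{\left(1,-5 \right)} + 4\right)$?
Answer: $-10564$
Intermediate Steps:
$T = -49$ ($T = \left(-10 + 3\right) \left(\left(2 + 1\right) + 4\right) = - 7 \left(3 + 4\right) = \left(-7\right) 7 = -49$)
$J{\left(y,L \right)} = -49 - y$
$-142 + 386 J{\left(-22,-12 \right)} = -142 + 386 \left(-49 - -22\right) = -142 + 386 \left(-49 + 22\right) = -142 + 386 \left(-27\right) = -142 - 10422 = -10564$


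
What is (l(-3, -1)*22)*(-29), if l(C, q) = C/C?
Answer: -638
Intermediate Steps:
l(C, q) = 1
(l(-3, -1)*22)*(-29) = (1*22)*(-29) = 22*(-29) = -638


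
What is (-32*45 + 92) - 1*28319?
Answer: -29667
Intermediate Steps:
(-32*45 + 92) - 1*28319 = (-1440 + 92) - 28319 = -1348 - 28319 = -29667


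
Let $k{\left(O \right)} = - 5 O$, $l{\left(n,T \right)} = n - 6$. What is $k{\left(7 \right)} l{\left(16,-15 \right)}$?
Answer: $-350$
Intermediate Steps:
$l{\left(n,T \right)} = -6 + n$
$k{\left(7 \right)} l{\left(16,-15 \right)} = \left(-5\right) 7 \left(-6 + 16\right) = \left(-35\right) 10 = -350$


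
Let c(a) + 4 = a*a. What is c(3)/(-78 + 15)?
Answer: -5/63 ≈ -0.079365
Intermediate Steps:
c(a) = -4 + a² (c(a) = -4 + a*a = -4 + a²)
c(3)/(-78 + 15) = (-4 + 3²)/(-78 + 15) = (-4 + 9)/(-63) = 5*(-1/63) = -5/63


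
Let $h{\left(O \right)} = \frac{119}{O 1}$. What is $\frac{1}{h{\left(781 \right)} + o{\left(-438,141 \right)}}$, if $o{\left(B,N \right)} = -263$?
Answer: $- \frac{781}{205284} \approx -0.0038045$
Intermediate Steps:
$h{\left(O \right)} = \frac{119}{O}$
$\frac{1}{h{\left(781 \right)} + o{\left(-438,141 \right)}} = \frac{1}{\frac{119}{781} - 263} = \frac{1}{- \frac{205284}{781}} = - \frac{781}{205284}$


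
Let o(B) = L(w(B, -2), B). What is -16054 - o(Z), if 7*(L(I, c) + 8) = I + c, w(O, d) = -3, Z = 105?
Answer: -112424/7 ≈ -16061.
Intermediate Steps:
L(I, c) = -8 + I/7 + c/7 (L(I, c) = -8 + (I + c)/7 = -8 + (I/7 + c/7) = -8 + I/7 + c/7)
o(B) = -59/7 + B/7 (o(B) = -8 + (⅐)*(-3) + B/7 = -8 - 3/7 + B/7 = -59/7 + B/7)
-16054 - o(Z) = -16054 - (-59/7 + (⅐)*105) = -16054 - (-59/7 + 15) = -16054 - 1*46/7 = -16054 - 46/7 = -112424/7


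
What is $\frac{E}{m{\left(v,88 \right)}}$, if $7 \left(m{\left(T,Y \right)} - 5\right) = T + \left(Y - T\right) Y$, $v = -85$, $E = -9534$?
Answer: $- \frac{11123}{2529} \approx -4.3982$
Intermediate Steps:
$m{\left(T,Y \right)} = 5 + \frac{T}{7} + \frac{Y \left(Y - T\right)}{7}$ ($m{\left(T,Y \right)} = 5 + \frac{T + \left(Y - T\right) Y}{7} = 5 + \frac{T + Y \left(Y - T\right)}{7} = 5 + \left(\frac{T}{7} + \frac{Y \left(Y - T\right)}{7}\right) = 5 + \frac{T}{7} + \frac{Y \left(Y - T\right)}{7}$)
$\frac{E}{m{\left(v,88 \right)}} = - \frac{9534}{5 + \frac{1}{7} \left(-85\right) + \frac{88^{2}}{7} - \left(- \frac{85}{7}\right) 88} = - \frac{9534}{5 - \frac{85}{7} + \frac{1}{7} \cdot 7744 + \frac{7480}{7}} = - \frac{9534}{5 - \frac{85}{7} + \frac{7744}{7} + \frac{7480}{7}} = - \frac{9534}{\frac{15174}{7}} = \left(-9534\right) \frac{7}{15174} = - \frac{11123}{2529}$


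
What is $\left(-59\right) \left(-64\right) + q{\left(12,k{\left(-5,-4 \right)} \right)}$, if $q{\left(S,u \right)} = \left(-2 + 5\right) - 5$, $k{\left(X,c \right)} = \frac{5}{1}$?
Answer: $3774$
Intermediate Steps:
$k{\left(X,c \right)} = 5$ ($k{\left(X,c \right)} = 5 \cdot 1 = 5$)
$q{\left(S,u \right)} = -2$ ($q{\left(S,u \right)} = 3 - 5 = -2$)
$\left(-59\right) \left(-64\right) + q{\left(12,k{\left(-5,-4 \right)} \right)} = \left(-59\right) \left(-64\right) - 2 = 3776 - 2 = 3774$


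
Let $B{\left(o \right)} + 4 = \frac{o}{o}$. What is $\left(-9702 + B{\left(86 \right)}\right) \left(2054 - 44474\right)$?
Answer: $411686100$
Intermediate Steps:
$B{\left(o \right)} = -3$ ($B{\left(o \right)} = -4 + \frac{o}{o} = -4 + 1 = -3$)
$\left(-9702 + B{\left(86 \right)}\right) \left(2054 - 44474\right) = \left(-9702 - 3\right) \left(2054 - 44474\right) = \left(-9705\right) \left(-42420\right) = 411686100$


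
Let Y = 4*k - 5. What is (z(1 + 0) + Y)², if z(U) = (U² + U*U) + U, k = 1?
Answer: 4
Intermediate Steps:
z(U) = U + 2*U² (z(U) = (U² + U²) + U = 2*U² + U = U + 2*U²)
Y = -1 (Y = 4*1 - 5 = 4 - 5 = -1)
(z(1 + 0) + Y)² = ((1 + 0)*(1 + 2*(1 + 0)) - 1)² = (1*(1 + 2*1) - 1)² = (1*(1 + 2) - 1)² = (1*3 - 1)² = (3 - 1)² = 2² = 4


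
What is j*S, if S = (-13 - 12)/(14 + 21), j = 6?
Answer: -30/7 ≈ -4.2857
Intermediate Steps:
S = -5/7 (S = -25/35 = -25*1/35 = -5/7 ≈ -0.71429)
j*S = 6*(-5/7) = -30/7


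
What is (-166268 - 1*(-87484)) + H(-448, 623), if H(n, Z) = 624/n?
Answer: -2205991/28 ≈ -78785.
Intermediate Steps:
(-166268 - 1*(-87484)) + H(-448, 623) = (-166268 - 1*(-87484)) + 624/(-448) = (-166268 + 87484) + 624*(-1/448) = -78784 - 39/28 = -2205991/28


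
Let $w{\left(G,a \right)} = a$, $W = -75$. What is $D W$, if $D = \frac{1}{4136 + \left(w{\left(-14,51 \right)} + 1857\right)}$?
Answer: $- \frac{75}{6044} \approx -0.012409$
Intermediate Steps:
$D = \frac{1}{6044}$ ($D = \frac{1}{4136 + \left(51 + 1857\right)} = \frac{1}{4136 + 1908} = \frac{1}{6044} \approx 0.00016545$)
$D W = \frac{1}{6044} \left(-75\right) = - \frac{75}{6044}$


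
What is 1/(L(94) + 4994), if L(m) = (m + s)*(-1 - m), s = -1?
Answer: -1/3841 ≈ -0.00026035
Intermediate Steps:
L(m) = (-1 + m)*(-1 - m) (L(m) = (m - 1)*(-1 - m) = (-1 + m)*(-1 - m))
1/(L(94) + 4994) = 1/((1 - 1*94²) + 4994) = 1/((1 - 1*8836) + 4994) = 1/((1 - 8836) + 4994) = 1/(-8835 + 4994) = 1/(-3841) = -1/3841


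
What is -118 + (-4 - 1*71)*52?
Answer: -4018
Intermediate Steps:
-118 + (-4 - 1*71)*52 = -118 + (-4 - 71)*52 = -118 - 75*52 = -118 - 3900 = -4018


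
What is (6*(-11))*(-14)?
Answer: 924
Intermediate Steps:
(6*(-11))*(-14) = -66*(-14) = 924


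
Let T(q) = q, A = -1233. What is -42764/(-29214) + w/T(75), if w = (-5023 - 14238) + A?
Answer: -99250736/365175 ≈ -271.79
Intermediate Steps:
w = -20494 (w = (-5023 - 14238) - 1233 = -19261 - 1233 = -20494)
-42764/(-29214) + w/T(75) = -42764/(-29214) - 20494/75 = -42764*(-1/29214) - 20494*1/75 = 21382/14607 - 20494/75 = -99250736/365175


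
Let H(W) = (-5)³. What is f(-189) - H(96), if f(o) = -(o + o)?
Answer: 503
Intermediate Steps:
H(W) = -125
f(o) = -2*o
f(-189) - H(96) = -2*(-189) - 1*(-125) = 378 + 125 = 503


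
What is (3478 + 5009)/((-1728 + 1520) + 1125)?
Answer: 8487/917 ≈ 9.2552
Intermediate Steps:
(3478 + 5009)/((-1728 + 1520) + 1125) = 8487/(-208 + 1125) = 8487/917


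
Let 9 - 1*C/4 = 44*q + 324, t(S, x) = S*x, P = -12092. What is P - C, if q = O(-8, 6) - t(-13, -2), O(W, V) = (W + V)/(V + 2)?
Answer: -15452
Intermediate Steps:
O(W, V) = (V + W)/(2 + V)
q = -105/4 (q = (6 - 8)/(2 + 6) - (-13)*(-2) = -2/8 - 1*26 = (⅛)*(-2) - 26 = -¼ - 26 = -105/4 ≈ -26.250)
C = 3360 (C = 36 - 4*(44*(-105/4) + 324) = 36 - 4*(-1155 + 324) = 36 - 4*(-831) = 36 + 3324 = 3360)
P - C = -12092 - 1*3360 = -12092 - 3360 = -15452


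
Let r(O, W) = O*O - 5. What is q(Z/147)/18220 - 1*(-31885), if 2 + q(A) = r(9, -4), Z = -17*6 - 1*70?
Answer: 290472387/9110 ≈ 31885.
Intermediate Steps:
r(O, W) = -5 + O² (r(O, W) = O² - 5 = -5 + O²)
Z = -172 (Z = -102 - 70 = -172)
q(A) = 74 (q(A) = -2 + (-5 + 9²) = -2 + (-5 + 81) = -2 + 76 = 74)
q(Z/147)/18220 - 1*(-31885) = 74/18220 - 1*(-31885) = 74*(1/18220) + 31885 = 37/9110 + 31885 = 290472387/9110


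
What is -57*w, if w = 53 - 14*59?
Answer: 44061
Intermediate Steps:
w = -773 (w = 53 - 826 = -773)
-57*w = -57*(-773) = 44061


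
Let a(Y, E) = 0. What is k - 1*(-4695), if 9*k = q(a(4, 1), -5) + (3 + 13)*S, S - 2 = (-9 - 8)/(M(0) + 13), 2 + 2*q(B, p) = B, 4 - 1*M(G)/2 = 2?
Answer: 14090/3 ≈ 4696.7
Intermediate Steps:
M(G) = 4 (M(G) = 8 - 2*2 = 8 - 4 = 4)
q(B, p) = -1 + B/2
S = 1 (S = 2 + (-9 - 8)/(4 + 13) = 2 - 17/17 = 2 - 17*1/17 = 2 - 1 = 1)
k = 5/3 (k = ((-1 + (½)*0) + (3 + 13)*1)/9 = ((-1 + 0) + 16*1)/9 = (-1 + 16)/9 = (⅑)*15 = 5/3 ≈ 1.6667)
k - 1*(-4695) = 5/3 - 1*(-4695) = 5/3 + 4695 = 14090/3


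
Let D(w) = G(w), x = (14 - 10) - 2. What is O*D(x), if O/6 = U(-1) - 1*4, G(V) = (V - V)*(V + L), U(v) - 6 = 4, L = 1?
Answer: 0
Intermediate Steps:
U(v) = 10 (U(v) = 6 + 4 = 10)
G(V) = 0 (G(V) = (V - V)*(V + 1) = 0*(1 + V) = 0)
x = 2 (x = 4 - 2 = 2)
D(w) = 0
O = 36 (O = 6*(10 - 1*4) = 6*(10 - 4) = 6*6 = 36)
O*D(x) = 36*0 = 0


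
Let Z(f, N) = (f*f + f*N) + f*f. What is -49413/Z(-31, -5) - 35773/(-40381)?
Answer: -1921045832/83871337 ≈ -22.905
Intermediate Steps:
Z(f, N) = 2*f² + N*f (Z(f, N) = (f² + N*f) + f² = 2*f² + N*f)
-49413/Z(-31, -5) - 35773/(-40381) = -49413*(-1/(31*(-5 + 2*(-31)))) - 35773/(-40381) = -49413*(-1/(31*(-5 - 62))) - 35773*(-1/40381) = -49413/((-31*(-67))) + 35773/40381 = -49413/2077 + 35773/40381 = -1921045832/83871337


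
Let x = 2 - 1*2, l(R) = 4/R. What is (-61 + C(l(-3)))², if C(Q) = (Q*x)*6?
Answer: 3721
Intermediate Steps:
x = 0 (x = 2 - 2 = 0)
C(Q) = 0 (C(Q) = (Q*0)*6 = 0*6 = 0)
(-61 + C(l(-3)))² = (-61 + 0)² = (-61)² = 3721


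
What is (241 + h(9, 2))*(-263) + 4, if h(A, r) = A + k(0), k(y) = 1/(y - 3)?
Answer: -196975/3 ≈ -65658.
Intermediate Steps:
k(y) = 1/(-3 + y)
h(A, r) = -⅓ + A (h(A, r) = A + 1/(-3 + 0) = A + 1/(-3) = A - ⅓ = -⅓ + A)
(241 + h(9, 2))*(-263) + 4 = (241 + (-⅓ + 9))*(-263) + 4 = (241 + 26/3)*(-263) + 4 = (749/3)*(-263) + 4 = -196987/3 + 4 = -196975/3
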